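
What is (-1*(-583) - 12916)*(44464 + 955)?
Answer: -560152527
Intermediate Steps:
(-1*(-583) - 12916)*(44464 + 955) = (583 - 12916)*45419 = -12333*45419 = -560152527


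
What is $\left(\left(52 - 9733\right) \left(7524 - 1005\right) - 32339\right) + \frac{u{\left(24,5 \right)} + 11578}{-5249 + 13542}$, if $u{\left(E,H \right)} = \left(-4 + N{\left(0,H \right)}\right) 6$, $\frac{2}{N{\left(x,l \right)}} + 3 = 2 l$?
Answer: $- \frac{3665501324788}{58051} \approx -6.3143 \cdot 10^{7}$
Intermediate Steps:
$N{\left(x,l \right)} = \frac{2}{-3 + 2 l}$
$u{\left(E,H \right)} = -24 + \frac{12}{-3 + 2 H}$ ($u{\left(E,H \right)} = \left(-4 + \frac{2}{-3 + 2 H}\right) 6 = -24 + \frac{12}{-3 + 2 H}$)
$\left(\left(52 - 9733\right) \left(7524 - 1005\right) - 32339\right) + \frac{u{\left(24,5 \right)} + 11578}{-5249 + 13542} = \left(\left(52 - 9733\right) \left(7524 - 1005\right) - 32339\right) + \frac{\frac{12 \left(7 - 20\right)}{-3 + 2 \cdot 5} + 11578}{-5249 + 13542} = \left(\left(-9681\right) 6519 - 32339\right) + \frac{\frac{12 \left(7 - 20\right)}{-3 + 10} + 11578}{8293} = \left(-63110439 - 32339\right) + \left(12 \cdot \frac{1}{7} \left(-13\right) + 11578\right) \frac{1}{8293} = -63142778 + \left(12 \cdot \frac{1}{7} \left(-13\right) + 11578\right) \frac{1}{8293} = -63142778 + \left(- \frac{156}{7} + 11578\right) \frac{1}{8293} = -63142778 + \frac{80890}{7} \cdot \frac{1}{8293} = -63142778 + \frac{80890}{58051} = - \frac{3665501324788}{58051}$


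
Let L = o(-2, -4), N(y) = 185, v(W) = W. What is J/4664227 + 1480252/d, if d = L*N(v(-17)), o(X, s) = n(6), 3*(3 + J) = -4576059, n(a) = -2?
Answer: -3452397863462/862881995 ≈ -4001.0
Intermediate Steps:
J = -1525356 (J = -3 + (⅓)*(-4576059) = -3 - 1525353 = -1525356)
o(X, s) = -2
L = -2
d = -370 (d = -2*185 = -370)
J/4664227 + 1480252/d = -1525356/4664227 + 1480252/(-370) = -1525356*1/4664227 + 1480252*(-1/370) = -1525356/4664227 - 740126/185 = -3452397863462/862881995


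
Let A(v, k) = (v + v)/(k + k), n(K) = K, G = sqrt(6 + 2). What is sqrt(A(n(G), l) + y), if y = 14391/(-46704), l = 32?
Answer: sqrt(-4667481 + 946729*sqrt(2))/3892 ≈ 0.46877*I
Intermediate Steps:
G = 2*sqrt(2) (G = sqrt(8) = 2*sqrt(2) ≈ 2.8284)
A(v, k) = v/k (A(v, k) = (2*v)/((2*k)) = (2*v)*(1/(2*k)) = v/k)
y = -4797/15568 (y = 14391*(-1/46704) = -4797/15568 ≈ -0.30813)
sqrt(A(n(G), l) + y) = sqrt((2*sqrt(2))/32 - 4797/15568) = sqrt((2*sqrt(2))*(1/32) - 4797/15568) = sqrt(sqrt(2)/16 - 4797/15568) = sqrt(-4797/15568 + sqrt(2)/16)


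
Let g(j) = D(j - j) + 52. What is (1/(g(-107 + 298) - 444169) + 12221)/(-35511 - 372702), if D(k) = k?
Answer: -5427553856/181294332921 ≈ -0.029938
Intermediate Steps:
g(j) = 52 (g(j) = (j - j) + 52 = 0 + 52 = 52)
(1/(g(-107 + 298) - 444169) + 12221)/(-35511 - 372702) = (1/(52 - 444169) + 12221)/(-35511 - 372702) = (1/(-444117) + 12221)/(-408213) = (-1/444117 + 12221)*(-1/408213) = (5427553856/444117)*(-1/408213) = -5427553856/181294332921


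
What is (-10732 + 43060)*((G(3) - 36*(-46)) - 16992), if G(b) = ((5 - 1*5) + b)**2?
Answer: -495491256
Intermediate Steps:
G(b) = b**2 (G(b) = ((5 - 5) + b)**2 = (0 + b)**2 = b**2)
(-10732 + 43060)*((G(3) - 36*(-46)) - 16992) = (-10732 + 43060)*((3**2 - 36*(-46)) - 16992) = 32328*((9 + 1656) - 16992) = 32328*(1665 - 16992) = 32328*(-15327) = -495491256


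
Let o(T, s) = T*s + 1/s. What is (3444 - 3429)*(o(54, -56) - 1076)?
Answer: -3444015/56 ≈ -61500.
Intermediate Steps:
o(T, s) = 1/s + T*s
(3444 - 3429)*(o(54, -56) - 1076) = (3444 - 3429)*((1/(-56) + 54*(-56)) - 1076) = 15*((-1/56 - 3024) - 1076) = 15*(-169345/56 - 1076) = 15*(-229601/56) = -3444015/56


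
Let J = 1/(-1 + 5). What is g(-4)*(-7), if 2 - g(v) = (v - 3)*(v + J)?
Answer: 679/4 ≈ 169.75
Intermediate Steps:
J = ¼ (J = 1/4 = ¼ ≈ 0.25000)
g(v) = 2 - (-3 + v)*(¼ + v) (g(v) = 2 - (v - 3)*(v + ¼) = 2 - (-3 + v)*(¼ + v))
g(-4)*(-7) = (11/4 - 1*(-4)² + (11/4)*(-4))*(-7) = (11/4 - 1*16 - 11)*(-7) = (11/4 - 16 - 11)*(-7) = -97/4*(-7) = 679/4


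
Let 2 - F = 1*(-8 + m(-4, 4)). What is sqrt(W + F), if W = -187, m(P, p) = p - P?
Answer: I*sqrt(185) ≈ 13.601*I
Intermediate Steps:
F = 2 (F = 2 - (-8 + (4 - 1*(-4))) = 2 - (-8 + (4 + 4)) = 2 - (-8 + 8) = 2 - 0 = 2 - 1*0 = 2 + 0 = 2)
sqrt(W + F) = sqrt(-187 + 2) = sqrt(-185) = I*sqrt(185)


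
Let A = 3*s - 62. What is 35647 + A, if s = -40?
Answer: 35465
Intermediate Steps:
A = -182 (A = 3*(-40) - 62 = -120 - 62 = -182)
35647 + A = 35647 - 182 = 35465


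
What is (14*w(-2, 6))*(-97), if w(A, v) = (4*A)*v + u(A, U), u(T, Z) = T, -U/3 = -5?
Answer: 67900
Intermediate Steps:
U = 15 (U = -3*(-5) = 15)
w(A, v) = A + 4*A*v (w(A, v) = (4*A)*v + A = 4*A*v + A = A + 4*A*v)
(14*w(-2, 6))*(-97) = (14*(-2*(1 + 4*6)))*(-97) = (14*(-2*(1 + 24)))*(-97) = (14*(-2*25))*(-97) = (14*(-50))*(-97) = -700*(-97) = 67900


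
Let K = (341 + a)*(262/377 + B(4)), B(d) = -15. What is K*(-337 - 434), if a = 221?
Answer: 2336797686/377 ≈ 6.1984e+6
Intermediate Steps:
K = -3030866/377 (K = (341 + 221)*(262/377 - 15) = 562*(262*(1/377) - 15) = 562*(262/377 - 15) = 562*(-5393/377) = -3030866/377 ≈ -8039.4)
K*(-337 - 434) = -3030866*(-337 - 434)/377 = -3030866/377*(-771) = 2336797686/377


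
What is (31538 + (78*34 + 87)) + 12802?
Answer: 47079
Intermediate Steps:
(31538 + (78*34 + 87)) + 12802 = (31538 + (2652 + 87)) + 12802 = (31538 + 2739) + 12802 = 34277 + 12802 = 47079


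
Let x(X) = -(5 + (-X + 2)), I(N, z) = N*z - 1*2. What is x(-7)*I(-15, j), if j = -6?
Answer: -1232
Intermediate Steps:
I(N, z) = -2 + N*z (I(N, z) = N*z - 2 = -2 + N*z)
x(X) = -7 + X (x(X) = -(5 + (2 - X)) = -(7 - X) = -7 + X)
x(-7)*I(-15, j) = (-7 - 7)*(-2 - 15*(-6)) = -14*(-2 + 90) = -14*88 = -1232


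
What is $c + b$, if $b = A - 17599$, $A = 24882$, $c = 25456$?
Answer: $32739$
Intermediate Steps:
$b = 7283$ ($b = 24882 - 17599 = 7283$)
$c + b = 25456 + 7283 = 32739$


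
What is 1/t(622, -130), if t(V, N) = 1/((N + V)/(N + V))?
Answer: 1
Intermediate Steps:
t(V, N) = 1 (t(V, N) = 1/1 = 1)
1/t(622, -130) = 1/1 = 1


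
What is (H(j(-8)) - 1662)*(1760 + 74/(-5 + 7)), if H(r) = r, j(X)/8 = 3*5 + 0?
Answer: -2770974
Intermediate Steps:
j(X) = 120 (j(X) = 8*(3*5 + 0) = 8*(15 + 0) = 8*15 = 120)
(H(j(-8)) - 1662)*(1760 + 74/(-5 + 7)) = (120 - 1662)*(1760 + 74/(-5 + 7)) = -1542*(1760 + 74/2) = -1542*(1760 + 74*(1/2)) = -1542*(1760 + 37) = -1542*1797 = -2770974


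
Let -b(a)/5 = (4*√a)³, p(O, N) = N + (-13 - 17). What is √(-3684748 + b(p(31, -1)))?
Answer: 2*√(-921187 + 2480*I*√31) ≈ 14.386 + 1919.6*I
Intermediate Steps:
p(O, N) = -30 + N (p(O, N) = N - 30 = -30 + N)
b(a) = -320*a^(3/2) (b(a) = -5*64*a^(3/2) = -320*a^(3/2))
√(-3684748 + b(p(31, -1))) = √(-3684748 - 320*(-30 - 1)^(3/2)) = √(-3684748 - (-9920)*I*√31) = √(-3684748 + 9920*I*√31)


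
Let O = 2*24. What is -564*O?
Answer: -27072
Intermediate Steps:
O = 48
-564*O = -564*48 = -27072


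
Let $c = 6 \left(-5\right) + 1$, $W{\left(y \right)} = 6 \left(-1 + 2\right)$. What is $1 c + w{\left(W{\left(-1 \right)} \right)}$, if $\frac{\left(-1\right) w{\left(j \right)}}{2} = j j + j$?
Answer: $-113$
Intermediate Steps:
$W{\left(y \right)} = 6$ ($W{\left(y \right)} = 6 \cdot 1 = 6$)
$w{\left(j \right)} = - 2 j - 2 j^{2}$ ($w{\left(j \right)} = - 2 \left(j j + j\right) = - 2 \left(j^{2} + j\right) = - 2 \left(j + j^{2}\right) = - 2 j - 2 j^{2}$)
$c = -29$ ($c = -30 + 1 = -29$)
$1 c + w{\left(W{\left(-1 \right)} \right)} = 1 \left(-29\right) - 12 \left(1 + 6\right) = -29 - 12 \cdot 7 = -29 - 84 = -113$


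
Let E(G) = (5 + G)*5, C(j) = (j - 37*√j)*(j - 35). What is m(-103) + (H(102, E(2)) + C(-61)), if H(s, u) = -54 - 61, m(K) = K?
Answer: 5638 + 3552*I*√61 ≈ 5638.0 + 27742.0*I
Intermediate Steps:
C(j) = (-35 + j)*(j - 37*√j) (C(j) = (j - 37*√j)*(-35 + j) = (-35 + j)*(j - 37*√j))
E(G) = 25 + 5*G
H(s, u) = -115
m(-103) + (H(102, E(2)) + C(-61)) = -103 + (-115 + ((-61)² - (-2257)*I*√61 - 35*(-61) + 1295*√(-61))) = -103 + (-115 + (3721 - (-2257)*I*√61 + 2135 + 1295*(I*√61))) = -103 + (-115 + (3721 + 2257*I*√61 + 2135 + 1295*I*√61)) = -103 + (-115 + (5856 + 3552*I*√61)) = -103 + (5741 + 3552*I*√61) = 5638 + 3552*I*√61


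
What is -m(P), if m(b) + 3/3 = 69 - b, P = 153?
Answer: 85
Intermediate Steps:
m(b) = 68 - b (m(b) = -1 + (69 - b) = 68 - b)
-m(P) = -(68 - 1*153) = -(68 - 153) = -1*(-85) = 85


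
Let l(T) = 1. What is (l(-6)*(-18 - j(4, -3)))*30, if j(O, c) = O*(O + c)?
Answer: -660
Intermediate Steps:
(l(-6)*(-18 - j(4, -3)))*30 = (1*(-18 - 4*(4 - 3)))*30 = (1*(-18 - 4))*30 = (1*(-22))*30 = -22*30 = -660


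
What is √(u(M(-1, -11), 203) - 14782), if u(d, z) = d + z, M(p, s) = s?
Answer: I*√14590 ≈ 120.79*I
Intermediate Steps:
√(u(M(-1, -11), 203) - 14782) = √((-11 + 203) - 14782) = √(192 - 14782) = √(-14590) = I*√14590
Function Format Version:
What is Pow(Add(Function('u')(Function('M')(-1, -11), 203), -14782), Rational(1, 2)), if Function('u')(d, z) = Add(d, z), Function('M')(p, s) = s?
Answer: Mul(I, Pow(14590, Rational(1, 2))) ≈ Mul(120.79, I)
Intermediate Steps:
Pow(Add(Function('u')(Function('M')(-1, -11), 203), -14782), Rational(1, 2)) = Pow(Add(Add(-11, 203), -14782), Rational(1, 2)) = Pow(Add(192, -14782), Rational(1, 2)) = Pow(-14590, Rational(1, 2)) = Mul(I, Pow(14590, Rational(1, 2)))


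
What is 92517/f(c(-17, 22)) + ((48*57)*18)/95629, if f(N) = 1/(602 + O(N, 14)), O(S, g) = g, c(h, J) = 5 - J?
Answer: 5449941896136/95629 ≈ 5.6990e+7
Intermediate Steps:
f(N) = 1/616 (f(N) = 1/(602 + 14) = 1/616)
92517/f(c(-17, 22)) + ((48*57)*18)/95629 = 92517/(1/616) + ((48*57)*18)/95629 = 92517*616 + (2736*18)*(1/95629) = 56990472 + 49248*(1/95629) = 56990472 + 49248/95629 = 5449941896136/95629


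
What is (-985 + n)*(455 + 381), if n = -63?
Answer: -876128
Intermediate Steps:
(-985 + n)*(455 + 381) = (-985 - 63)*(455 + 381) = -1048*836 = -876128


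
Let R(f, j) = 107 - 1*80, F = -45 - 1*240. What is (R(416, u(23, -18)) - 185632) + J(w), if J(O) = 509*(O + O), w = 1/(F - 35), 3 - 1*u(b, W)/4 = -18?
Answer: -29697309/160 ≈ -1.8561e+5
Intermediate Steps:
F = -285 (F = -45 - 240 = -285)
u(b, W) = 84 (u(b, W) = 12 - 4*(-18) = 12 + 72 = 84)
w = -1/320 (w = 1/(-285 - 35) = 1/(-320) = -1/320 ≈ -0.0031250)
R(f, j) = 27 (R(f, j) = 107 - 80 = 27)
J(O) = 1018*O (J(O) = 509*(2*O) = 1018*O)
(R(416, u(23, -18)) - 185632) + J(w) = (27 - 185632) + 1018*(-1/320) = -185605 - 509/160 = -29697309/160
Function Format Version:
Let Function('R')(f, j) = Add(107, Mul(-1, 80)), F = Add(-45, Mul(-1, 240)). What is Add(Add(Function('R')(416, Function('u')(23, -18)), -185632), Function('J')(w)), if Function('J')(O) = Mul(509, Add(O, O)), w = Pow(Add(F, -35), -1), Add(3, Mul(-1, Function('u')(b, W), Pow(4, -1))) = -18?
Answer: Rational(-29697309, 160) ≈ -1.8561e+5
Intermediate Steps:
F = -285 (F = Add(-45, -240) = -285)
Function('u')(b, W) = 84 (Function('u')(b, W) = Add(12, Mul(-4, -18)) = Add(12, 72) = 84)
w = Rational(-1, 320) (w = Pow(Add(-285, -35), -1) = Pow(-320, -1) = Rational(-1, 320) ≈ -0.0031250)
Function('R')(f, j) = 27 (Function('R')(f, j) = Add(107, -80) = 27)
Function('J')(O) = Mul(1018, O) (Function('J')(O) = Mul(509, Mul(2, O)) = Mul(1018, O))
Add(Add(Function('R')(416, Function('u')(23, -18)), -185632), Function('J')(w)) = Add(Add(27, -185632), Mul(1018, Rational(-1, 320))) = Add(-185605, Rational(-509, 160)) = Rational(-29697309, 160)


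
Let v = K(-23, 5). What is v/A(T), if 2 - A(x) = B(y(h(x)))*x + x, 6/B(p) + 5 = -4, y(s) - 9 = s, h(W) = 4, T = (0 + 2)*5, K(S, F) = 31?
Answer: -93/4 ≈ -23.250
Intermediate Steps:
T = 10 (T = 2*5 = 10)
v = 31
y(s) = 9 + s
B(p) = -2/3 (B(p) = 6/(-5 - 4) = 6/(-9) = 6*(-1/9) = -2/3)
A(x) = 2 - x/3 (A(x) = 2 - (-2*x/3 + x) = 2 - x/3)
v/A(T) = 31/(2 - 1/3*10) = 31/(2 - 10/3) = 31/(-4/3) = 31*(-3/4) = -93/4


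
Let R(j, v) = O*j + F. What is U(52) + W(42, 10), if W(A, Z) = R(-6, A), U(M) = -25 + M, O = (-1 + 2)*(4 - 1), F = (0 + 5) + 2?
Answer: 16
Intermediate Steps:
F = 7 (F = 5 + 2 = 7)
O = 3 (O = 1*3 = 3)
R(j, v) = 7 + 3*j (R(j, v) = 3*j + 7 = 7 + 3*j)
W(A, Z) = -11 (W(A, Z) = 7 + 3*(-6) = 7 - 18 = -11)
U(52) + W(42, 10) = (-25 + 52) - 11 = 27 - 11 = 16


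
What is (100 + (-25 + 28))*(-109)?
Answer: -11227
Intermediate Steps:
(100 + (-25 + 28))*(-109) = (100 + 3)*(-109) = 103*(-109) = -11227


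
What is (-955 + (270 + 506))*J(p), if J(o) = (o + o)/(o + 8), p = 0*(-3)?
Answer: 0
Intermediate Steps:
p = 0
J(o) = 2*o/(8 + o) (J(o) = (2*o)/(8 + o) = 2*o/(8 + o))
(-955 + (270 + 506))*J(p) = (-955 + (270 + 506))*(2*0/(8 + 0)) = (-955 + 776)*(2*0/8) = -358*0/8 = -179*0 = 0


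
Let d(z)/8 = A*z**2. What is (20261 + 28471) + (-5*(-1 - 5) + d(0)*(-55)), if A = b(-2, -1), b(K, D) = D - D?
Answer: 48762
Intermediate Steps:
b(K, D) = 0
A = 0
d(z) = 0 (d(z) = 8*(0*z**2) = 8*0 = 0)
(20261 + 28471) + (-5*(-1 - 5) + d(0)*(-55)) = (20261 + 28471) + (-5*(-1 - 5) + 0*(-55)) = 48732 + (-5*(-6) + 0) = 48732 + (30 + 0) = 48732 + 30 = 48762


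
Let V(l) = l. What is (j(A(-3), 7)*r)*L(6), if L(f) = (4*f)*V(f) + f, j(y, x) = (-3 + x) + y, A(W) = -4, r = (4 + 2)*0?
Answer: 0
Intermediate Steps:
r = 0 (r = 6*0 = 0)
j(y, x) = -3 + x + y
L(f) = f + 4*f² (L(f) = (4*f)*f + f = 4*f² + f = f + 4*f²)
(j(A(-3), 7)*r)*L(6) = ((-3 + 7 - 4)*0)*(6*(1 + 4*6)) = (0*0)*(6*(1 + 24)) = 0*(6*25) = 0*150 = 0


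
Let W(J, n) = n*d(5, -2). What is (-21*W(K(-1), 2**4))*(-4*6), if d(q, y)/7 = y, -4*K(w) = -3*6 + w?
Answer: -112896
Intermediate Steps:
K(w) = 9/2 - w/4 (K(w) = -(-3*6 + w)/4 = -(-18 + w)/4 = 9/2 - w/4)
d(q, y) = 7*y
W(J, n) = -14*n (W(J, n) = n*(7*(-2)) = n*(-14) = -14*n)
(-21*W(K(-1), 2**4))*(-4*6) = (-(-294)*2**4)*(-4*6) = -(-294)*16*(-24) = -21*(-224)*(-24) = 4704*(-24) = -112896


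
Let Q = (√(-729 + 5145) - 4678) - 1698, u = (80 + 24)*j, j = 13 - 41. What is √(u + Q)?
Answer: 2*√(-2322 + 2*√69) ≈ 96.029*I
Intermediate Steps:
j = -28
u = -2912 (u = (80 + 24)*(-28) = 104*(-28) = -2912)
Q = -6376 + 8*√69 (Q = (√4416 - 4678) - 1698 = (8*√69 - 4678) - 1698 = (-4678 + 8*√69) - 1698 = -6376 + 8*√69 ≈ -6309.5)
√(u + Q) = √(-2912 + (-6376 + 8*√69)) = √(-9288 + 8*√69)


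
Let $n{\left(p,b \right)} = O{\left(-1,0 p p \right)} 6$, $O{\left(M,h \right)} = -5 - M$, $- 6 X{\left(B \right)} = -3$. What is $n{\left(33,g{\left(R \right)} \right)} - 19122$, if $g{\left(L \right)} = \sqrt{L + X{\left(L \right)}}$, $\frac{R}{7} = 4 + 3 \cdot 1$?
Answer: $-19146$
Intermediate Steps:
$X{\left(B \right)} = \frac{1}{2}$ ($X{\left(B \right)} = \left(- \frac{1}{6}\right) \left(-3\right) = \frac{1}{2}$)
$R = 49$ ($R = 7 \left(4 + 3 \cdot 1\right) = 7 \left(4 + 3\right) = 7 \cdot 7 = 49$)
$g{\left(L \right)} = \sqrt{\frac{1}{2} + L}$ ($g{\left(L \right)} = \sqrt{L + \frac{1}{2}} = \sqrt{\frac{1}{2} + L}$)
$n{\left(p,b \right)} = -24$ ($n{\left(p,b \right)} = \left(-5 - -1\right) 6 = \left(-5 + 1\right) 6 = \left(-4\right) 6 = -24$)
$n{\left(33,g{\left(R \right)} \right)} - 19122 = -24 - 19122 = -19146$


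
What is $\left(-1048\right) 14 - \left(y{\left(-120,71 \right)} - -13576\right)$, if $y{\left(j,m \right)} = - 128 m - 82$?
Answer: $-19078$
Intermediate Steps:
$y{\left(j,m \right)} = -82 - 128 m$
$\left(-1048\right) 14 - \left(y{\left(-120,71 \right)} - -13576\right) = \left(-1048\right) 14 - \left(\left(-82 - 9088\right) - -13576\right) = -14672 - \left(\left(-82 - 9088\right) + 13576\right) = -14672 - \left(-9170 + 13576\right) = -14672 - 4406 = -19078$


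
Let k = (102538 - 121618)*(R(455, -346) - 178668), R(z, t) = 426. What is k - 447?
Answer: 3400856913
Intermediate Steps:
k = 3400857360 (k = (102538 - 121618)*(426 - 178668) = -19080*(-178242) = 3400857360)
k - 447 = 3400857360 - 447 = 3400856913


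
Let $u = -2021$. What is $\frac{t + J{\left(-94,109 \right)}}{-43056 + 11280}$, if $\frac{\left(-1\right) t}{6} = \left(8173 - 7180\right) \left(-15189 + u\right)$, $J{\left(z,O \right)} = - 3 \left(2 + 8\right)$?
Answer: $- \frac{17089525}{5296} \approx -3226.9$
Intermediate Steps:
$J{\left(z,O \right)} = -30$ ($J{\left(z,O \right)} = \left(-3\right) 10 = -30$)
$t = 102537180$ ($t = - 6 \left(8173 - 7180\right) \left(-15189 - 2021\right) = - 6 \cdot 993 \left(-17210\right) = \left(-6\right) \left(-17089530\right) = 102537180$)
$\frac{t + J{\left(-94,109 \right)}}{-43056 + 11280} = \frac{102537180 - 30}{-43056 + 11280} = \frac{102537150}{-31776} = 102537150 \left(- \frac{1}{31776}\right) = - \frac{17089525}{5296}$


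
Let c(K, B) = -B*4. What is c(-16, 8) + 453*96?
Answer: 43456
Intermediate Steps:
c(K, B) = -4*B
c(-16, 8) + 453*96 = -4*8 + 453*96 = -32 + 43488 = 43456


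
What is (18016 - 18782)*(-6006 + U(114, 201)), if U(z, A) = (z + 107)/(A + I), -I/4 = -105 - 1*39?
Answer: 3574493806/777 ≈ 4.6004e+6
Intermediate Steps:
I = 576 (I = -4*(-105 - 1*39) = -4*(-105 - 39) = -4*(-144) = 576)
U(z, A) = (107 + z)/(576 + A) (U(z, A) = (z + 107)/(A + 576) = (107 + z)/(576 + A))
(18016 - 18782)*(-6006 + U(114, 201)) = (18016 - 18782)*(-6006 + (107 + 114)/(576 + 201)) = -766*(-6006 + 221/777) = -766*(-4666441/777) = 3574493806/777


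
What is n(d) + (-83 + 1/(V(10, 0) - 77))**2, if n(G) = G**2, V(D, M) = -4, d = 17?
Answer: 47108305/6561 ≈ 7180.0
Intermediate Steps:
n(d) + (-83 + 1/(V(10, 0) - 77))**2 = 17**2 + (-83 + 1/(-4 - 77))**2 = 289 + (-83 + 1/(-81))**2 = 289 + (-83 - 1/81)**2 = 289 + (-6724/81)**2 = 289 + 45212176/6561 = 47108305/6561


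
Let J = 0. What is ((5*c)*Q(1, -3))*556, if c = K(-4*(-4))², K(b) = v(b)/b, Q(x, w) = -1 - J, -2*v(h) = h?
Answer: -695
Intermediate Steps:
v(h) = -h/2
Q(x, w) = -1 (Q(x, w) = -1 - 1*0 = -1 + 0 = -1)
K(b) = -½ (K(b) = (-b/2)/b = -½)
c = ¼ (c = (-½)² = ¼ ≈ 0.25000)
((5*c)*Q(1, -3))*556 = ((5*(¼))*(-1))*556 = ((5/4)*(-1))*556 = -5/4*556 = -695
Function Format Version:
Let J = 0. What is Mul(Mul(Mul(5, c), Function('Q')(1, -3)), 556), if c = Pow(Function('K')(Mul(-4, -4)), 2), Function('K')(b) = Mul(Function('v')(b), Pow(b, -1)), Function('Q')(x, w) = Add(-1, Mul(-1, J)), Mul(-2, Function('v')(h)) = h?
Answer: -695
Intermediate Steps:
Function('v')(h) = Mul(Rational(-1, 2), h)
Function('Q')(x, w) = -1 (Function('Q')(x, w) = Add(-1, Mul(-1, 0)) = Add(-1, 0) = -1)
Function('K')(b) = Rational(-1, 2) (Function('K')(b) = Mul(Mul(Rational(-1, 2), b), Pow(b, -1)) = Rational(-1, 2))
c = Rational(1, 4) (c = Pow(Rational(-1, 2), 2) = Rational(1, 4) ≈ 0.25000)
Mul(Mul(Mul(5, c), Function('Q')(1, -3)), 556) = Mul(Mul(Mul(5, Rational(1, 4)), -1), 556) = Mul(Mul(Rational(5, 4), -1), 556) = Mul(Rational(-5, 4), 556) = -695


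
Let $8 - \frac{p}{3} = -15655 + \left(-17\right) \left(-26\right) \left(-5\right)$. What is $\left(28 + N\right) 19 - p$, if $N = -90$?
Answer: $-54797$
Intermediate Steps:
$p = 53619$ ($p = 24 - 3 \left(-15655 + \left(-17\right) \left(-26\right) \left(-5\right)\right) = 24 - 3 \left(-15655 + 442 \left(-5\right)\right) = 24 - 3 \left(-15655 - 2210\right) = 24 - -53595 = 24 + 53595 = 53619$)
$\left(28 + N\right) 19 - p = \left(28 - 90\right) 19 - 53619 = \left(-62\right) 19 - 53619 = -1178 - 53619 = -54797$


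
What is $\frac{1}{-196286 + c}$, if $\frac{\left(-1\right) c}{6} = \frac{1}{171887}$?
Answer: $- \frac{171887}{33739011688} \approx -5.0946 \cdot 10^{-6}$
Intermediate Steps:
$c = - \frac{6}{171887} \approx -3.4907 \cdot 10^{-5}$
$\frac{1}{-196286 + c} = \frac{1}{-196286 - \frac{6}{171887}} = \frac{1}{- \frac{33739011688}{171887}} = - \frac{171887}{33739011688}$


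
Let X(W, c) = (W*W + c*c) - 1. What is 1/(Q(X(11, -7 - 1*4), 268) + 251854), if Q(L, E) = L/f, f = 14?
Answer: 14/3526197 ≈ 3.9703e-6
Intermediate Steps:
X(W, c) = -1 + W² + c² (X(W, c) = (W² + c²) - 1 = -1 + W² + c²)
Q(L, E) = L/14
1/(Q(X(11, -7 - 1*4), 268) + 251854) = 1/((-1 + 11² + (-7 - 1*4)²)/14 + 251854) = 1/((-1 + 121 + (-7 - 4)²)/14 + 251854) = 1/((-1 + 121 + (-11)²)/14 + 251854) = 1/((-1 + 121 + 121)/14 + 251854) = 1/((1/14)*241 + 251854) = 1/(241/14 + 251854) = 1/(3526197/14) = 14/3526197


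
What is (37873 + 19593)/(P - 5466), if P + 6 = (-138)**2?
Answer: 28733/6786 ≈ 4.2342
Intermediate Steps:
P = 19038 (P = -6 + (-138)**2 = -6 + 19044 = 19038)
(37873 + 19593)/(P - 5466) = (37873 + 19593)/(19038 - 5466) = 57466/13572 = 57466*(1/13572) = 28733/6786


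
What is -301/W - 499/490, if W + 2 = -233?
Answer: 1209/4606 ≈ 0.26248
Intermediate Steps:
W = -235 (W = -2 - 233 = -235)
-301/W - 499/490 = -301/(-235) - 499/490 = -301*(-1/235) - 499*1/490 = 301/235 - 499/490 = 1209/4606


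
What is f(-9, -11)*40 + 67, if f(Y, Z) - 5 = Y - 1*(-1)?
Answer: -53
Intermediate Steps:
f(Y, Z) = 6 + Y (f(Y, Z) = 5 + (Y - 1*(-1)) = 5 + (Y + 1) = 5 + (1 + Y) = 6 + Y)
f(-9, -11)*40 + 67 = (6 - 9)*40 + 67 = -3*40 + 67 = -120 + 67 = -53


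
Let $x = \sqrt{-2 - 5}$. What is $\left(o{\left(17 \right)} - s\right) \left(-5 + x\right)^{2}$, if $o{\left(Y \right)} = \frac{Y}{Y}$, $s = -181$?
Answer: $3276 - 1820 i \sqrt{7} \approx 3276.0 - 4815.3 i$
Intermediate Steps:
$x = i \sqrt{7}$ ($x = \sqrt{-7} = i \sqrt{7} \approx 2.6458 i$)
$o{\left(Y \right)} = 1$
$\left(o{\left(17 \right)} - s\right) \left(-5 + x\right)^{2} = \left(1 - -181\right) \left(-5 + i \sqrt{7}\right)^{2} = \left(1 + 181\right) \left(-5 + i \sqrt{7}\right)^{2} = 182 \left(-5 + i \sqrt{7}\right)^{2}$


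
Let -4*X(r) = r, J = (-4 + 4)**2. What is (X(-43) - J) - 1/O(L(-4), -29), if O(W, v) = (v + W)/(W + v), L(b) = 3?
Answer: 39/4 ≈ 9.7500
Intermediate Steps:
O(W, v) = 1 (O(W, v) = (W + v)/(W + v) = 1)
J = 0 (J = 0**2 = 0)
X(r) = -r/4
(X(-43) - J) - 1/O(L(-4), -29) = (-1/4*(-43) - 1*0) - 1/1 = (43/4 + 0) - 1*1 = 43/4 - 1 = 39/4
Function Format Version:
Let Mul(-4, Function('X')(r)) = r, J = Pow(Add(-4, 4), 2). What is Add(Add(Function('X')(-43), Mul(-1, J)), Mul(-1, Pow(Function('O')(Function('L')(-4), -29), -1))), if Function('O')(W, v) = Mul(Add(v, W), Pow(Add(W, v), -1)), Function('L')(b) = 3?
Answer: Rational(39, 4) ≈ 9.7500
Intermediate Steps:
Function('O')(W, v) = 1 (Function('O')(W, v) = Mul(Add(W, v), Pow(Add(W, v), -1)) = 1)
J = 0 (J = Pow(0, 2) = 0)
Function('X')(r) = Mul(Rational(-1, 4), r)
Add(Add(Function('X')(-43), Mul(-1, J)), Mul(-1, Pow(Function('O')(Function('L')(-4), -29), -1))) = Add(Add(Mul(Rational(-1, 4), -43), Mul(-1, 0)), Mul(-1, Pow(1, -1))) = Add(Add(Rational(43, 4), 0), Mul(-1, 1)) = Add(Rational(43, 4), -1) = Rational(39, 4)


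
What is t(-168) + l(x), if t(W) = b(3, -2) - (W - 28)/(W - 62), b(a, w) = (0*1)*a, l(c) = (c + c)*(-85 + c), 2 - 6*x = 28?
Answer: 800438/1035 ≈ 773.37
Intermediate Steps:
x = -13/3 (x = ⅓ - ⅙*28 = ⅓ - 14/3 = -13/3 ≈ -4.3333)
l(c) = 2*c*(-85 + c) (l(c) = (2*c)*(-85 + c) = 2*c*(-85 + c))
b(a, w) = 0 (b(a, w) = 0*a = 0)
t(W) = -(-28 + W)/(-62 + W) (t(W) = 0 - (W - 28)/(W - 62) = 0 - (-28 + W)/(-62 + W) = -(-28 + W)/(-62 + W))
t(-168) + l(x) = (28 - 1*(-168))/(-62 - 168) + 2*(-13/3)*(-85 - 13/3) = (28 + 168)/(-230) + 2*(-13/3)*(-268/3) = -1/230*196 + 6968/9 = -98/115 + 6968/9 = 800438/1035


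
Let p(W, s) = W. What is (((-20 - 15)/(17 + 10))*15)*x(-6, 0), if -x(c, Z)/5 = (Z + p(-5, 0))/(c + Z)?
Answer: 4375/54 ≈ 81.019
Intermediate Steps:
x(c, Z) = -5*(-5 + Z)/(Z + c) (x(c, Z) = -5*(Z - 5)/(c + Z) = -5*(-5 + Z)/(Z + c))
(((-20 - 15)/(17 + 10))*15)*x(-6, 0) = (((-20 - 15)/(17 + 10))*15)*(5*(5 - 1*0)/(0 - 6)) = (-35/27*15)*(5*(5 + 0)/(-6)) = (-35*1/27*15)*(5*(-⅙)*5) = -35/27*15*(-25/6) = -175/9*(-25/6) = 4375/54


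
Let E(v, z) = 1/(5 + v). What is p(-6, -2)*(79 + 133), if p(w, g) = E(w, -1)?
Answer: -212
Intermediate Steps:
p(w, g) = 1/(5 + w)
p(-6, -2)*(79 + 133) = (79 + 133)/(5 - 6) = 212/(-1) = -1*212 = -212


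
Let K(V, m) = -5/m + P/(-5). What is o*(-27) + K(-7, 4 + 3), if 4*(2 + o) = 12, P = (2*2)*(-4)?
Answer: -858/35 ≈ -24.514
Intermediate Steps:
P = -16 (P = 4*(-4) = -16)
o = 1 (o = -2 + (1/4)*12 = -2 + 3 = 1)
K(V, m) = 16/5 - 5/m (K(V, m) = -5/m - 16/(-5) = -5/m - 16*(-1/5) = -5/m + 16/5 = 16/5 - 5/m)
o*(-27) + K(-7, 4 + 3) = 1*(-27) + (16/5 - 5/(4 + 3)) = -27 + (16/5 - 5/7) = -27 + 87/35 = -858/35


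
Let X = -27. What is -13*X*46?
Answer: 16146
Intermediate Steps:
-13*X*46 = -13*(-27)*46 = 351*46 = 16146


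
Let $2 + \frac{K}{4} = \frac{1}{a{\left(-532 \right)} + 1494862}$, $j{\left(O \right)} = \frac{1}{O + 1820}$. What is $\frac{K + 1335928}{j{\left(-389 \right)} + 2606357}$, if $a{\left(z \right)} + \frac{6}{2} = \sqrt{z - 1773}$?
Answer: $\frac{1067973694478937423909}{2083598355561543648362} - \frac{1431 i \sqrt{2305}}{2083598355561543648362} \approx 0.51256 - 3.2973 \cdot 10^{-17} i$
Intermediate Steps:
$a{\left(z \right)} = -3 + \sqrt{-1773 + z}$ ($a{\left(z \right)} = -3 + \sqrt{z - 1773} = -3 + \sqrt{-1773 + z}$)
$j{\left(O \right)} = \frac{1}{1820 + O}$
$K = -8 + \frac{4}{1494859 + i \sqrt{2305}}$ ($K = -8 + \frac{4}{\left(-3 + \sqrt{-1773 - 532}\right) + 1494862} = -8 + \frac{4}{\left(-3 + \sqrt{-2305}\right) + 1494862} = -8 + \frac{4}{\left(-3 + i \sqrt{2305}\right) + 1494862} = -8 + \frac{4}{1494859 + i \sqrt{2305}} \approx -8.0 - 8.594 \cdot 10^{-11} i$)
$\frac{K + 1335928}{j{\left(-389 \right)} + 2606357} = \frac{\frac{4 \left(- 2 \sqrt{2305} + 2989717 i\right)}{\sqrt{2305} - 1494859 i} + 1335928}{\frac{1}{1820 - 389} + 2606357} = \frac{1335928 + \frac{4 \left(- 2 \sqrt{2305} + 2989717 i\right)}{\sqrt{2305} - 1494859 i}}{\frac{1}{1431} + 2606357} = \frac{1335928 + \frac{4 \left(- 2 \sqrt{2305} + 2989717 i\right)}{\sqrt{2305} - 1494859 i}}{\frac{3729696868}{1431}} = \left(1335928 + \frac{4 \left(- 2 \sqrt{2305} + 2989717 i\right)}{\sqrt{2305} - 1494859 i}\right) \frac{1431}{3729696868} = \frac{477928242}{932424217} + \frac{1431 \left(- 2 \sqrt{2305} + 2989717 i\right)}{932424217 \left(\sqrt{2305} - 1494859 i\right)}$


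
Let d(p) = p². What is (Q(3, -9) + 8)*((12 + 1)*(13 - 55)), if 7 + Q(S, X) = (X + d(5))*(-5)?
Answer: 43134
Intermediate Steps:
Q(S, X) = -132 - 5*X (Q(S, X) = -7 + (X + 5²)*(-5) = -7 + (X + 25)*(-5) = -7 + (25 + X)*(-5) = -7 + (-125 - 5*X) = -132 - 5*X)
(Q(3, -9) + 8)*((12 + 1)*(13 - 55)) = ((-132 - 5*(-9)) + 8)*((12 + 1)*(13 - 55)) = ((-132 + 45) + 8)*(13*(-42)) = (-87 + 8)*(-546) = -79*(-546) = 43134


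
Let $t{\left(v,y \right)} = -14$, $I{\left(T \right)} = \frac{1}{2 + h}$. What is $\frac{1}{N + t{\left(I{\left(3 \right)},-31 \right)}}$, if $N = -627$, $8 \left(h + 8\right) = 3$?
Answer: $- \frac{1}{641} \approx -0.0015601$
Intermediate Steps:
$h = - \frac{61}{8}$ ($h = -8 + \frac{1}{8} \cdot 3 = -8 + \frac{3}{8} = - \frac{61}{8} \approx -7.625$)
$I{\left(T \right)} = - \frac{8}{45}$ ($I{\left(T \right)} = \frac{1}{2 - \frac{61}{8}} = \frac{1}{- \frac{45}{8}} = - \frac{8}{45}$)
$\frac{1}{N + t{\left(I{\left(3 \right)},-31 \right)}} = \frac{1}{-627 - 14} = \frac{1}{-641} = - \frac{1}{641}$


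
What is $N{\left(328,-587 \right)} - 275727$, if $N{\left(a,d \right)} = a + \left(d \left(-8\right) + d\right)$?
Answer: $-271290$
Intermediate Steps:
$N{\left(a,d \right)} = a - 7 d$ ($N{\left(a,d \right)} = a + \left(- 8 d + d\right) = a - 7 d$)
$N{\left(328,-587 \right)} - 275727 = \left(328 - -4109\right) - 275727 = \left(328 + 4109\right) - 275727 = 4437 - 275727 = -271290$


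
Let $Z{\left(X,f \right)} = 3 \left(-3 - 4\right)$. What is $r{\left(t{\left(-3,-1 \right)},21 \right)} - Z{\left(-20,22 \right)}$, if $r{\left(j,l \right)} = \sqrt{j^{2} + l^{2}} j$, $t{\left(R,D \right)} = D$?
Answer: $21 - \sqrt{442} \approx -0.023796$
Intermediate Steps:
$Z{\left(X,f \right)} = -21$ ($Z{\left(X,f \right)} = 3 \left(-7\right) = -21$)
$r{\left(j,l \right)} = j \sqrt{j^{2} + l^{2}}$
$r{\left(t{\left(-3,-1 \right)},21 \right)} - Z{\left(-20,22 \right)} = - \sqrt{\left(-1\right)^{2} + 21^{2}} - -21 = - \sqrt{1 + 441} + 21 = - \sqrt{442} + 21 = 21 - \sqrt{442}$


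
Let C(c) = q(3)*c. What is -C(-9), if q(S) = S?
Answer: 27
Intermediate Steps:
C(c) = 3*c
-C(-9) = -3*(-9) = -1*(-27) = 27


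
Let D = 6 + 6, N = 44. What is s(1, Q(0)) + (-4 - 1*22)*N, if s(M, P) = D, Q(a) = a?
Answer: -1132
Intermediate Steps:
D = 12
s(M, P) = 12
s(1, Q(0)) + (-4 - 1*22)*N = 12 + (-4 - 1*22)*44 = 12 + (-4 - 22)*44 = 12 - 26*44 = 12 - 1144 = -1132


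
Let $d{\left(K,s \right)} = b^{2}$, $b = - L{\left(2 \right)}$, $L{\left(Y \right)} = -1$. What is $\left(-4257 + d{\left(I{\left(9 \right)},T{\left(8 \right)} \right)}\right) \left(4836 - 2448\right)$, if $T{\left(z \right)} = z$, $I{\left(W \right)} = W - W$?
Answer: $-10163328$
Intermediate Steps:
$I{\left(W \right)} = 0$
$b = 1$ ($b = \left(-1\right) \left(-1\right) = 1$)
$d{\left(K,s \right)} = 1$ ($d{\left(K,s \right)} = 1^{2} = 1$)
$\left(-4257 + d{\left(I{\left(9 \right)},T{\left(8 \right)} \right)}\right) \left(4836 - 2448\right) = \left(-4257 + 1\right) \left(4836 - 2448\right) = \left(-4256\right) 2388 = -10163328$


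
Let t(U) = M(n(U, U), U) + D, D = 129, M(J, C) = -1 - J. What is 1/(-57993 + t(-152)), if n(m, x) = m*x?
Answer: -1/80969 ≈ -1.2350e-5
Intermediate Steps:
t(U) = 128 - U**2 (t(U) = (-1 - U*U) + 129 = (-1 - U**2) + 129 = 128 - U**2)
1/(-57993 + t(-152)) = 1/(-57993 + (128 - 1*(-152)**2)) = 1/(-57993 + (128 - 1*23104)) = 1/(-57993 + (128 - 23104)) = 1/(-57993 - 22976) = 1/(-80969) = -1/80969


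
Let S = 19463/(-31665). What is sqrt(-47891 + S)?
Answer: I*sqrt(48019591823370)/31665 ≈ 218.84*I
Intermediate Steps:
S = -19463/31665 (S = 19463*(-1/31665) = -19463/31665 ≈ -0.61465)
sqrt(-47891 + S) = sqrt(-47891 - 19463/31665) = sqrt(-1516487978/31665) = I*sqrt(48019591823370)/31665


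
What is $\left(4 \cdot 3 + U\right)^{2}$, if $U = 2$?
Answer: $196$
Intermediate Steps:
$\left(4 \cdot 3 + U\right)^{2} = \left(4 \cdot 3 + 2\right)^{2} = \left(12 + 2\right)^{2} = 14^{2} = 196$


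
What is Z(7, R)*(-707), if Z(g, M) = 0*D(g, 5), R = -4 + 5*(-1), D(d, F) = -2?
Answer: 0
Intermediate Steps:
R = -9 (R = -4 - 5 = -9)
Z(g, M) = 0 (Z(g, M) = 0*(-2) = 0)
Z(7, R)*(-707) = 0*(-707) = 0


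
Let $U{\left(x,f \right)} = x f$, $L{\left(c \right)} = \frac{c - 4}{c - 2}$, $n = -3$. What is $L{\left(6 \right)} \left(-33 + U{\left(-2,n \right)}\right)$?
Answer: $- \frac{27}{2} \approx -13.5$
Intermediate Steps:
$L{\left(c \right)} = \frac{-4 + c}{-2 + c}$
$U{\left(x,f \right)} = f x$
$L{\left(6 \right)} \left(-33 + U{\left(-2,n \right)}\right) = \frac{-4 + 6}{-2 + 6} \left(-33 - -6\right) = \frac{1}{4} \cdot 2 \left(-33 + 6\right) = \frac{1}{4} \cdot 2 \left(-27\right) = \frac{1}{2} \left(-27\right) = - \frac{27}{2}$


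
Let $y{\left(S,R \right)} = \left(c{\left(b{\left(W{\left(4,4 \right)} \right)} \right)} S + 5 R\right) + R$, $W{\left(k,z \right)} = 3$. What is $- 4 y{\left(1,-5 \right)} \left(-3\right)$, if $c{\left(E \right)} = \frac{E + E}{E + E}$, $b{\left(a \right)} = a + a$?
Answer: $-348$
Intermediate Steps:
$b{\left(a \right)} = 2 a$
$c{\left(E \right)} = 1$ ($c{\left(E \right)} = \frac{2 E}{2 E} = 2 E \frac{1}{2 E} = 1$)
$y{\left(S,R \right)} = S + 6 R$ ($y{\left(S,R \right)} = \left(1 S + 5 R\right) + R = \left(S + 5 R\right) + R = S + 6 R$)
$- 4 y{\left(1,-5 \right)} \left(-3\right) = - 4 \left(1 + 6 \left(-5\right)\right) \left(-3\right) = - 4 \left(1 - 30\right) \left(-3\right) = \left(-4\right) \left(-29\right) \left(-3\right) = 116 \left(-3\right) = -348$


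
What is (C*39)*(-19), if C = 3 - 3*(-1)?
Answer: -4446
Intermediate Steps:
C = 6 (C = 3 + 3 = 6)
(C*39)*(-19) = (6*39)*(-19) = 234*(-19) = -4446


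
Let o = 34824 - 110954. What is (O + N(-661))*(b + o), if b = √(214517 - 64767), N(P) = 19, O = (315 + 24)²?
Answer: -8750382200 + 574700*√5990 ≈ -8.7059e+9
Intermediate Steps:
O = 114921 (O = 339² = 114921)
b = 5*√5990 (b = √149750 = 5*√5990 ≈ 386.98)
o = -76130
(O + N(-661))*(b + o) = (114921 + 19)*(5*√5990 - 76130) = 114940*(-76130 + 5*√5990) = -8750382200 + 574700*√5990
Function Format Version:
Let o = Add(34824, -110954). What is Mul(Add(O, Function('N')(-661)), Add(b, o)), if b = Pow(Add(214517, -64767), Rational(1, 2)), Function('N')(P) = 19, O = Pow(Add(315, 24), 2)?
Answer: Add(-8750382200, Mul(574700, Pow(5990, Rational(1, 2)))) ≈ -8.7059e+9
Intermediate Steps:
O = 114921 (O = Pow(339, 2) = 114921)
b = Mul(5, Pow(5990, Rational(1, 2))) (b = Pow(149750, Rational(1, 2)) = Mul(5, Pow(5990, Rational(1, 2))) ≈ 386.98)
o = -76130
Mul(Add(O, Function('N')(-661)), Add(b, o)) = Mul(Add(114921, 19), Add(Mul(5, Pow(5990, Rational(1, 2))), -76130)) = Mul(114940, Add(-76130, Mul(5, Pow(5990, Rational(1, 2))))) = Add(-8750382200, Mul(574700, Pow(5990, Rational(1, 2))))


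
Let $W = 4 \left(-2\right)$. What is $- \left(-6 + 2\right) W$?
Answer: $-32$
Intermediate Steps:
$W = -8$
$- \left(-6 + 2\right) W = - \left(-6 + 2\right) \left(-8\right) = - \left(-4\right) \left(-8\right) = \left(-1\right) 32 = -32$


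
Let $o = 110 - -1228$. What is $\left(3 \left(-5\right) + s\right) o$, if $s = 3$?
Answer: $-16056$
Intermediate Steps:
$o = 1338$ ($o = 110 + 1228 = 1338$)
$\left(3 \left(-5\right) + s\right) o = \left(3 \left(-5\right) + 3\right) 1338 = \left(-15 + 3\right) 1338 = \left(-12\right) 1338 = -16056$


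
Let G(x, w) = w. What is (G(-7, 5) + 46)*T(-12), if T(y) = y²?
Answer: 7344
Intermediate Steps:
(G(-7, 5) + 46)*T(-12) = (5 + 46)*(-12)² = 51*144 = 7344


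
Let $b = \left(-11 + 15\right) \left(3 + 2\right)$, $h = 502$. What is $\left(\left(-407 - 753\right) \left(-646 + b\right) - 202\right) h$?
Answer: $364430916$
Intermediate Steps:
$b = 20$ ($b = 4 \cdot 5 = 20$)
$\left(\left(-407 - 753\right) \left(-646 + b\right) - 202\right) h = \left(\left(-407 - 753\right) \left(-646 + 20\right) - 202\right) 502 = \left(\left(-1160\right) \left(-626\right) - 202\right) 502 = \left(726160 - 202\right) 502 = 725958 \cdot 502 = 364430916$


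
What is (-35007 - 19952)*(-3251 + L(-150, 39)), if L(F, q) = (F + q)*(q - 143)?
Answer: -455774987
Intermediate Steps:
L(F, q) = (-143 + q)*(F + q) (L(F, q) = (F + q)*(-143 + q) = (-143 + q)*(F + q))
(-35007 - 19952)*(-3251 + L(-150, 39)) = (-35007 - 19952)*(-3251 + (39² - 143*(-150) - 143*39 - 150*39)) = -54959*(-3251 + (1521 + 21450 - 5577 - 5850)) = -54959*(-3251 + 11544) = -54959*8293 = -455774987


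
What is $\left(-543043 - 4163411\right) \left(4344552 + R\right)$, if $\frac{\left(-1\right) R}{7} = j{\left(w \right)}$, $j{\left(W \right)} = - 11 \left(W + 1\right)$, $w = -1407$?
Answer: $-19937904015660$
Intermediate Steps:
$j{\left(W \right)} = -11 - 11 W$ ($j{\left(W \right)} = - 11 \left(1 + W\right) = -11 - 11 W$)
$R = -108262$ ($R = - 7 \left(-11 - -15477\right) = - 7 \left(-11 + 15477\right) = \left(-7\right) 15466 = -108262$)
$\left(-543043 - 4163411\right) \left(4344552 + R\right) = \left(-543043 - 4163411\right) \left(4344552 - 108262\right) = \left(-4706454\right) 4236290 = -19937904015660$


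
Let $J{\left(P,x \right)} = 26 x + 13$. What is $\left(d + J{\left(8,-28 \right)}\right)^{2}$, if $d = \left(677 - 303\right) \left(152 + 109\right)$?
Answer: $9389416201$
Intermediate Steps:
$d = 97614$ ($d = 374 \cdot 261 = 97614$)
$J{\left(P,x \right)} = 13 + 26 x$
$\left(d + J{\left(8,-28 \right)}\right)^{2} = \left(97614 + \left(13 + 26 \left(-28\right)\right)\right)^{2} = \left(97614 + \left(13 - 728\right)\right)^{2} = \left(97614 - 715\right)^{2} = 96899^{2} = 9389416201$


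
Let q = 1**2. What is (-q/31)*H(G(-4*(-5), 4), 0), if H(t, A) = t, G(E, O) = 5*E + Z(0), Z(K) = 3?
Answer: -103/31 ≈ -3.3226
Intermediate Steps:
G(E, O) = 3 + 5*E (G(E, O) = 5*E + 3 = 3 + 5*E)
q = 1
(-q/31)*H(G(-4*(-5), 4), 0) = (-1*1/31)*(3 + 5*(-4*(-5))) = (-1*1/31)*(3 + 5*20) = -(3 + 100)/31 = -1/31*103 = -103/31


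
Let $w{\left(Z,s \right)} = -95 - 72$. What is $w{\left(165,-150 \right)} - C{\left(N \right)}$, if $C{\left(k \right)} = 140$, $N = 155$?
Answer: $-307$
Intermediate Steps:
$w{\left(Z,s \right)} = -167$
$w{\left(165,-150 \right)} - C{\left(N \right)} = -167 - 140 = -307$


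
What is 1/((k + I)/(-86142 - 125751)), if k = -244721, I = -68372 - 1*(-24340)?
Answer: 70631/96251 ≈ 0.73382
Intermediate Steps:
I = -44032 (I = -68372 + 24340 = -44032)
1/((k + I)/(-86142 - 125751)) = 1/((-244721 - 44032)/(-86142 - 125751)) = 1/(-288753/(-211893)) = 1/(-288753*(-1/211893)) = 1/(96251/70631) = 70631/96251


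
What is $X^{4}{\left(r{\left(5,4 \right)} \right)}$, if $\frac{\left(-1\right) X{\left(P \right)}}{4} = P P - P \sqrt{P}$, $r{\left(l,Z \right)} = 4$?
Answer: $1048576$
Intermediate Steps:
$X{\left(P \right)} = - 4 P^{2} + 4 P^{\frac{3}{2}}$ ($X{\left(P \right)} = - 4 \left(P P - P \sqrt{P}\right) = - 4 \left(P^{2} - P^{\frac{3}{2}}\right) = - 4 P^{2} + 4 P^{\frac{3}{2}}$)
$X^{4}{\left(r{\left(5,4 \right)} \right)} = \left(- 4 \cdot 4^{2} + 4 \cdot 4^{\frac{3}{2}}\right)^{4} = \left(\left(-4\right) 16 + 4 \cdot 8\right)^{4} = \left(-64 + 32\right)^{4} = \left(-32\right)^{4} = 1048576$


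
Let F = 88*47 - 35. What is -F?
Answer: -4101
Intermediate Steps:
F = 4101 (F = 4136 - 35 = 4101)
-F = -1*4101 = -4101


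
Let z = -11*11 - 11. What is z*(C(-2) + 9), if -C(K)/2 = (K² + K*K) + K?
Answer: 396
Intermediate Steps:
C(K) = -4*K² - 2*K (C(K) = -2*((K² + K*K) + K) = -2*((K² + K²) + K) = -2*(2*K² + K) = -2*(K + 2*K²) = -4*K² - 2*K)
z = -132 (z = -121 - 11 = -132)
z*(C(-2) + 9) = -132*(-2*(-2)*(1 + 2*(-2)) + 9) = -132*(-2*(-2)*(1 - 4) + 9) = -132*(-2*(-2)*(-3) + 9) = -132*(-12 + 9) = -132*(-3) = 396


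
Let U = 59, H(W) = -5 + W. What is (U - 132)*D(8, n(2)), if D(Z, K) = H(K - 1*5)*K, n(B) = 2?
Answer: 1168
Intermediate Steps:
D(Z, K) = K*(-10 + K) (D(Z, K) = (-5 + (K - 1*5))*K = (-5 + (K - 5))*K = (-5 + (-5 + K))*K = (-10 + K)*K = K*(-10 + K))
(U - 132)*D(8, n(2)) = (59 - 132)*(2*(-10 + 2)) = -146*(-8) = -73*(-16) = 1168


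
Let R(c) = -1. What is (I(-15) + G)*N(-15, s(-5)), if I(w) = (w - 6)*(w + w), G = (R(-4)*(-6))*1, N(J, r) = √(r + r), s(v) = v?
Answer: 636*I*√10 ≈ 2011.2*I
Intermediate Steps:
N(J, r) = √2*√r (N(J, r) = √(2*r) = √2*√r)
G = 6 (G = -1*(-6)*1 = 6*1 = 6)
I(w) = 2*w*(-6 + w) (I(w) = (-6 + w)*(2*w) = 2*w*(-6 + w))
(I(-15) + G)*N(-15, s(-5)) = (2*(-15)*(-6 - 15) + 6)*(√2*√(-5)) = (2*(-15)*(-21) + 6)*(√2*(I*√5)) = (630 + 6)*(I*√10) = 636*(I*√10) = 636*I*√10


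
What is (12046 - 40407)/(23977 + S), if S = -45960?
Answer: 28361/21983 ≈ 1.2901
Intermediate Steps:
(12046 - 40407)/(23977 + S) = (12046 - 40407)/(23977 - 45960) = -28361/(-21983) = -28361*(-1/21983) = 28361/21983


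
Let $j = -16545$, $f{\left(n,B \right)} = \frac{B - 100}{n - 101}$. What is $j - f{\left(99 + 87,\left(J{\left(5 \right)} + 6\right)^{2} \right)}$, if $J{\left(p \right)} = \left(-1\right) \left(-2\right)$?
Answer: $- \frac{1406289}{85} \approx -16545.0$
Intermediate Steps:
$J{\left(p \right)} = 2$
$f{\left(n,B \right)} = \frac{-100 + B}{-101 + n}$
$j - f{\left(99 + 87,\left(J{\left(5 \right)} + 6\right)^{2} \right)} = -16545 - \frac{-100 + \left(2 + 6\right)^{2}}{-101 + \left(99 + 87\right)} = -16545 - \frac{-100 + 8^{2}}{-101 + 186} = -16545 - \frac{-100 + 64}{85} = -16545 - \frac{1}{85} \left(-36\right) = -16545 - - \frac{36}{85} = -16545 + \frac{36}{85} = - \frac{1406289}{85}$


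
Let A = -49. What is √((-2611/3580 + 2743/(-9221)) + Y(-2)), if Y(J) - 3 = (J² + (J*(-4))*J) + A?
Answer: I*√16080937572378745/16505590 ≈ 7.6829*I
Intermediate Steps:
Y(J) = -46 - 3*J² (Y(J) = 3 + ((J² + (J*(-4))*J) - 49) = 3 + ((J² + (-4*J)*J) - 49) = 3 + ((J² - 4*J²) - 49) = 3 + (-3*J² - 49) = 3 + (-49 - 3*J²) = -46 - 3*J²)
√((-2611/3580 + 2743/(-9221)) + Y(-2)) = √((-2611/3580 + 2743/(-9221)) + (-46 - 3*(-2)²)) = √((-2611*1/3580 + 2743*(-1/9221)) + (-46 - 3*4)) = √((-2611/3580 - 2743/9221) + (-46 - 12)) = √(-33895971/33011180 - 58) = √(-1948544411/33011180) = I*√16080937572378745/16505590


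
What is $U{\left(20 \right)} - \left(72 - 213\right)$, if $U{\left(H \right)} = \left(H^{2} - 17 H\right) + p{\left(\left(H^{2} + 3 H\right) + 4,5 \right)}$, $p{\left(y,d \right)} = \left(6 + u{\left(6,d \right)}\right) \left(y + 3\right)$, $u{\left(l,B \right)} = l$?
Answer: $5805$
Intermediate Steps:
$p{\left(y,d \right)} = 36 + 12 y$ ($p{\left(y,d \right)} = \left(6 + 6\right) \left(y + 3\right) = 12 \left(3 + y\right) = 36 + 12 y$)
$U{\left(H \right)} = 84 + 13 H^{2} + 19 H$ ($U{\left(H \right)} = \left(H^{2} - 17 H\right) + \left(36 + 12 \left(\left(H^{2} + 3 H\right) + 4\right)\right) = \left(H^{2} - 17 H\right) + \left(36 + 12 \left(4 + H^{2} + 3 H\right)\right) = \left(H^{2} - 17 H\right) + \left(36 + \left(48 + 12 H^{2} + 36 H\right)\right) = \left(H^{2} - 17 H\right) + \left(84 + 12 H^{2} + 36 H\right) = 84 + 13 H^{2} + 19 H$)
$U{\left(20 \right)} - \left(72 - 213\right) = \left(84 + 13 \cdot 20^{2} + 19 \cdot 20\right) - \left(72 - 213\right) = \left(84 + 13 \cdot 400 + 380\right) - \left(72 - 213\right) = \left(84 + 5200 + 380\right) - -141 = 5664 + 141 = 5805$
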